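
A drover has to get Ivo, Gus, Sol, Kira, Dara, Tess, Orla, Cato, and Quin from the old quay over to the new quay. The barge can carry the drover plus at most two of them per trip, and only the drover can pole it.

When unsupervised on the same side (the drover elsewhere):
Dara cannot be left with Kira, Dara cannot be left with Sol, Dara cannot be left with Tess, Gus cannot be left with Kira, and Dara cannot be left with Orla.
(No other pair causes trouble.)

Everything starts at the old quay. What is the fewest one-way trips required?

11

Counting alone: the drover can take at most 2 across per trip to the new quay, so moving all 9 needs at least 5 loaded trips out, with a return between consecutive ones — at least 9 crossings.
The safety rule pushes this higher. Following every safe sequence of crossings, the most of the 9 that can be at the new quay as the barge arrives there on crossing 9 is 8 — never all 9.
So no plan with fewer than 11 crossings exists, and this one achieves 11:
1. Drover goes to the new quay with Dara and Gus.  [the old quay: Cato, Ivo, Kira, Orla, Quin, Sol, Tess | the new quay: Dara, Gus]
2. Drover goes back to the old quay alone.  [the old quay: Cato, Ivo, Kira, Orla, Quin, Sol, Tess | the new quay: Dara, Gus]
3. Drover goes to the new quay with Ivo.  [the old quay: Cato, Kira, Orla, Quin, Sol, Tess | the new quay: Dara, Gus, Ivo]
4. Drover goes back to the old quay alone.  [the old quay: Cato, Kira, Orla, Quin, Sol, Tess | the new quay: Dara, Gus, Ivo]
5. Drover goes to the new quay with Kira and Sol.  [the old quay: Cato, Orla, Quin, Tess | the new quay: Dara, Gus, Ivo, Kira, Sol]
6. Drover goes back to the old quay with Dara and Gus.  [the old quay: Cato, Dara, Gus, Orla, Quin, Tess | the new quay: Ivo, Kira, Sol]
7. Drover goes to the new quay with Orla and Tess.  [the old quay: Cato, Dara, Gus, Quin | the new quay: Ivo, Kira, Orla, Sol, Tess]
8. Drover goes back to the old quay alone.  [the old quay: Cato, Dara, Gus, Quin | the new quay: Ivo, Kira, Orla, Sol, Tess]
9. Drover goes to the new quay with Cato and Quin.  [the old quay: Dara, Gus | the new quay: Cato, Ivo, Kira, Orla, Quin, Sol, Tess]
10. Drover goes back to the old quay alone.  [the old quay: Dara, Gus | the new quay: Cato, Ivo, Kira, Orla, Quin, Sol, Tess]
11. Drover goes to the new quay with Dara and Gus.  [the old quay: — | the new quay: Cato, Dara, Gus, Ivo, Kira, Orla, Quin, Sol, Tess]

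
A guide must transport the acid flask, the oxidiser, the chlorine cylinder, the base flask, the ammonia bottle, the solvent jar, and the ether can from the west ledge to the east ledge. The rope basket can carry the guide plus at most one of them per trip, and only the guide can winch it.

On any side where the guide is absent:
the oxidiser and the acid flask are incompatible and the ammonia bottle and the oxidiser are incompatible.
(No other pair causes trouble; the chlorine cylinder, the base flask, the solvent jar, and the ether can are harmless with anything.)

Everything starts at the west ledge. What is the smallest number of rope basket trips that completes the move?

15

Counting alone: the guide can take at most 1 across per trip to the east ledge, so moving all 7 needs at least 7 loaded trips out, with a return between consecutive ones — at least 13 crossings.
The safety rule pushes this higher. Following every safe sequence of crossings, the most of the 7 that can be at the east ledge as the rope basket arrives there on crossing 13 is 6 — never all 7.
So no plan with fewer than 15 crossings exists, and this one achieves 15:
1. Guide goes to the east ledge with the oxidiser.  [the west ledge: the acid flask, the ammonia bottle, the base flask, the chlorine cylinder, the ether can, the solvent jar | the east ledge: the oxidiser]
2. Guide goes back to the west ledge alone.  [the west ledge: the acid flask, the ammonia bottle, the base flask, the chlorine cylinder, the ether can, the solvent jar | the east ledge: the oxidiser]
3. Guide goes to the east ledge with the acid flask.  [the west ledge: the ammonia bottle, the base flask, the chlorine cylinder, the ether can, the solvent jar | the east ledge: the acid flask, the oxidiser]
4. Guide goes back to the west ledge with the oxidiser.  [the west ledge: the ammonia bottle, the base flask, the chlorine cylinder, the ether can, the oxidiser, the solvent jar | the east ledge: the acid flask]
5. Guide goes to the east ledge with the ammonia bottle.  [the west ledge: the base flask, the chlorine cylinder, the ether can, the oxidiser, the solvent jar | the east ledge: the acid flask, the ammonia bottle]
6. Guide goes back to the west ledge alone.  [the west ledge: the base flask, the chlorine cylinder, the ether can, the oxidiser, the solvent jar | the east ledge: the acid flask, the ammonia bottle]
7. Guide goes to the east ledge with the chlorine cylinder.  [the west ledge: the base flask, the ether can, the oxidiser, the solvent jar | the east ledge: the acid flask, the ammonia bottle, the chlorine cylinder]
8. Guide goes back to the west ledge alone.  [the west ledge: the base flask, the ether can, the oxidiser, the solvent jar | the east ledge: the acid flask, the ammonia bottle, the chlorine cylinder]
9. Guide goes to the east ledge with the base flask.  [the west ledge: the ether can, the oxidiser, the solvent jar | the east ledge: the acid flask, the ammonia bottle, the base flask, the chlorine cylinder]
10. Guide goes back to the west ledge alone.  [the west ledge: the ether can, the oxidiser, the solvent jar | the east ledge: the acid flask, the ammonia bottle, the base flask, the chlorine cylinder]
11. Guide goes to the east ledge with the solvent jar.  [the west ledge: the ether can, the oxidiser | the east ledge: the acid flask, the ammonia bottle, the base flask, the chlorine cylinder, the solvent jar]
12. Guide goes back to the west ledge alone.  [the west ledge: the ether can, the oxidiser | the east ledge: the acid flask, the ammonia bottle, the base flask, the chlorine cylinder, the solvent jar]
13. Guide goes to the east ledge with the ether can.  [the west ledge: the oxidiser | the east ledge: the acid flask, the ammonia bottle, the base flask, the chlorine cylinder, the ether can, the solvent jar]
14. Guide goes back to the west ledge alone.  [the west ledge: the oxidiser | the east ledge: the acid flask, the ammonia bottle, the base flask, the chlorine cylinder, the ether can, the solvent jar]
15. Guide goes to the east ledge with the oxidiser.  [the west ledge: — | the east ledge: the acid flask, the ammonia bottle, the base flask, the chlorine cylinder, the ether can, the oxidiser, the solvent jar]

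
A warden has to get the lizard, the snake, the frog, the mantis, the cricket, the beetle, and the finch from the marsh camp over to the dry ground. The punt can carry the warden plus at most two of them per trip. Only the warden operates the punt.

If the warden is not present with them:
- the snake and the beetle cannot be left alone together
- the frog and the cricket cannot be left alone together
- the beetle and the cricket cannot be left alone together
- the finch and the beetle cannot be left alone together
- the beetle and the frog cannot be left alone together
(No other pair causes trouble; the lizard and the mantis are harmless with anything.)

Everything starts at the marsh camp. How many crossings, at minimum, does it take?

Counting alone: the warden can take at most 2 across per trip to the dry ground, so moving all 7 needs at least 4 loaded trips out, with a return between consecutive ones — at least 7 crossings.
The safety rule pushes this higher. Following every safe sequence of crossings, the most of the 7 that can be at the dry ground as the punt arrives there on crossings 7, 9 is 5, 6 respectively — never all 7.
So no plan with fewer than 11 crossings exists, and this one achieves 11:
1. Warden goes to the dry ground with the beetle and the frog.  [the marsh camp: the cricket, the finch, the lizard, the mantis, the snake | the dry ground: the beetle, the frog]
2. Warden goes back to the marsh camp with the frog.  [the marsh camp: the cricket, the finch, the frog, the lizard, the mantis, the snake | the dry ground: the beetle]
3. Warden goes to the dry ground with the frog and the lizard.  [the marsh camp: the cricket, the finch, the mantis, the snake | the dry ground: the beetle, the frog, the lizard]
4. Warden goes back to the marsh camp with the frog.  [the marsh camp: the cricket, the finch, the frog, the mantis, the snake | the dry ground: the beetle, the lizard]
5. Warden goes to the dry ground with the frog and the snake.  [the marsh camp: the cricket, the finch, the mantis | the dry ground: the beetle, the frog, the lizard, the snake]
6. Warden goes back to the marsh camp with the beetle.  [the marsh camp: the beetle, the cricket, the finch, the mantis | the dry ground: the frog, the lizard, the snake]
7. Warden goes to the dry ground with the beetle and the mantis.  [the marsh camp: the cricket, the finch | the dry ground: the beetle, the frog, the lizard, the mantis, the snake]
8. Warden goes back to the marsh camp with the beetle.  [the marsh camp: the beetle, the cricket, the finch | the dry ground: the frog, the lizard, the mantis, the snake]
9. Warden goes to the dry ground with the cricket and the finch.  [the marsh camp: the beetle | the dry ground: the cricket, the finch, the frog, the lizard, the mantis, the snake]
10. Warden goes back to the marsh camp with the frog.  [the marsh camp: the beetle, the frog | the dry ground: the cricket, the finch, the lizard, the mantis, the snake]
11. Warden goes to the dry ground with the beetle and the frog.  [the marsh camp: — | the dry ground: the beetle, the cricket, the finch, the frog, the lizard, the mantis, the snake]

11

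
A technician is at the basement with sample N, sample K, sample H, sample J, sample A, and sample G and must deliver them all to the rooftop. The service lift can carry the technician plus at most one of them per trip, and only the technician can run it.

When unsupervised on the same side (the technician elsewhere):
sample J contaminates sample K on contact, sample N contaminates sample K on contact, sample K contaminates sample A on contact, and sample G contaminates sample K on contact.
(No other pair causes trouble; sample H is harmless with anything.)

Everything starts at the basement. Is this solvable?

Following every safe sequence of crossings from the start, the most of the 6 that can be at the rooftop as the service lift arrives there on crossings 1, 3, 5 is 1, 2, 3 respectively; the best ever achieved is 3 of 6.
From crossing 7 on, no configuration arises that was not already reachable earlier: only 22 distinct safe configurations (who is on which side, and where the service lift is) can ever be reached, none of them has everyone across, and every continuation just revisits them. So no valid plan exists.

No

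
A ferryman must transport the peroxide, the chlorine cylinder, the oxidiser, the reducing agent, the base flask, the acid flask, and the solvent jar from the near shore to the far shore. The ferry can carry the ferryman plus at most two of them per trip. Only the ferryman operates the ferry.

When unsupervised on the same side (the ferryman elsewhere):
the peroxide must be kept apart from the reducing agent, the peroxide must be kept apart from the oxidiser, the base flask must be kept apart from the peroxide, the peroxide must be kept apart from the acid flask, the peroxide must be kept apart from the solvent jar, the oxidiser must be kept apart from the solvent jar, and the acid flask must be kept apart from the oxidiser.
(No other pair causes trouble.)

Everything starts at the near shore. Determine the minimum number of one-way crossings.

Counting alone: the ferryman can take at most 2 across per trip to the far shore, so moving all 7 needs at least 4 loaded trips out, with a return between consecutive ones — at least 7 crossings.
The safety rule pushes this higher. Following every safe sequence of crossings, the most of the 7 that can be at the far shore as the ferry arrives there on crossings 7, 9 is 5, 6 respectively — never all 7.
So no plan with fewer than 11 crossings exists, and this one achieves 11:
1. Ferryman goes to the far shore with the oxidiser and the peroxide.  [the near shore: the acid flask, the base flask, the chlorine cylinder, the reducing agent, the solvent jar | the far shore: the oxidiser, the peroxide]
2. Ferryman goes back to the near shore with the peroxide.  [the near shore: the acid flask, the base flask, the chlorine cylinder, the peroxide, the reducing agent, the solvent jar | the far shore: the oxidiser]
3. Ferryman goes to the far shore with the chlorine cylinder and the peroxide.  [the near shore: the acid flask, the base flask, the reducing agent, the solvent jar | the far shore: the chlorine cylinder, the oxidiser, the peroxide]
4. Ferryman goes back to the near shore with the peroxide.  [the near shore: the acid flask, the base flask, the peroxide, the reducing agent, the solvent jar | the far shore: the chlorine cylinder, the oxidiser]
5. Ferryman goes to the far shore with the peroxide and the reducing agent.  [the near shore: the acid flask, the base flask, the solvent jar | the far shore: the chlorine cylinder, the oxidiser, the peroxide, the reducing agent]
6. Ferryman goes back to the near shore with the peroxide.  [the near shore: the acid flask, the base flask, the peroxide, the solvent jar | the far shore: the chlorine cylinder, the oxidiser, the reducing agent]
7. Ferryman goes to the far shore with the base flask and the peroxide.  [the near shore: the acid flask, the solvent jar | the far shore: the base flask, the chlorine cylinder, the oxidiser, the peroxide, the reducing agent]
8. Ferryman goes back to the near shore with the peroxide.  [the near shore: the acid flask, the peroxide, the solvent jar | the far shore: the base flask, the chlorine cylinder, the oxidiser, the reducing agent]
9. Ferryman goes to the far shore with the acid flask and the solvent jar.  [the near shore: the peroxide | the far shore: the acid flask, the base flask, the chlorine cylinder, the oxidiser, the reducing agent, the solvent jar]
10. Ferryman goes back to the near shore with the oxidiser.  [the near shore: the oxidiser, the peroxide | the far shore: the acid flask, the base flask, the chlorine cylinder, the reducing agent, the solvent jar]
11. Ferryman goes to the far shore with the oxidiser and the peroxide.  [the near shore: — | the far shore: the acid flask, the base flask, the chlorine cylinder, the oxidiser, the peroxide, the reducing agent, the solvent jar]

11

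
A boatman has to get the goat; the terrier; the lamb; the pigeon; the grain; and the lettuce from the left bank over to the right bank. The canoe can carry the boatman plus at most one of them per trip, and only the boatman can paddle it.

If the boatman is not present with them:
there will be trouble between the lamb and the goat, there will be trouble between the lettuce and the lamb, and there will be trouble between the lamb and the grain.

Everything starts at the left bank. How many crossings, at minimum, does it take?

Following every safe sequence of crossings from the start, the most of the 6 that can be at the right bank as the canoe arrives there on crossings 1, 3, 5, 7 is 1, 2, 3, 4 respectively; the best ever achieved is 4 of 6.
From crossing 9 on, no configuration arises that was not already reachable earlier: only 36 distinct safe configurations (who is on which side, and where the canoe is) can ever be reached, none of them has everyone across, and every continuation just revisits them. So no valid plan exists.

impossible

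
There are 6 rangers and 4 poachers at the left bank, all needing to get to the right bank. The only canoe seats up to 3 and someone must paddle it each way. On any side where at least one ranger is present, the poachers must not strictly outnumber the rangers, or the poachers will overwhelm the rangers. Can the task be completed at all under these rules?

Yes

1. 2 poachers → the right bank.  (the left bank: 6R 2P; the right bank: 0R 2P)
2. 1 poacher ← the left bank.  (the left bank: 6R 3P; the right bank: 0R 1P)
3. 3 poachers → the right bank.  (the left bank: 6R 0P; the right bank: 0R 4P)
4. 1 poacher ← the left bank.  (the left bank: 6R 1P; the right bank: 0R 3P)
5. 3 rangers → the right bank.  (the left bank: 3R 1P; the right bank: 3R 3P)
6. 1 poacher ← the left bank.  (the left bank: 3R 2P; the right bank: 3R 2P)
7. 1 ranger and 2 poachers → the right bank.  (the left bank: 2R 0P; the right bank: 4R 4P)
8. 1 poacher ← the left bank.  (the left bank: 2R 1P; the right bank: 4R 3P)
9. 2 rangers and 1 poacher → the right bank.  (the left bank: 0R 0P; the right bank: 6R 4P)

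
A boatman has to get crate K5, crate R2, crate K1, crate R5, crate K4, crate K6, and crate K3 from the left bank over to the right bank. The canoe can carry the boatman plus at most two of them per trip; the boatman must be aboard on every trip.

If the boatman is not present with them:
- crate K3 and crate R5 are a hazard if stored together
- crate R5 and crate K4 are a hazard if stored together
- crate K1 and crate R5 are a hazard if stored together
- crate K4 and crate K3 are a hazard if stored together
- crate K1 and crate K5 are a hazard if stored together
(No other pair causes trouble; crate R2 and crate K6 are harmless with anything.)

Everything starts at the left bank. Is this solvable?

Whatever the first load, the items left behind include a forbidden pair without the boatman. No opening move is safe, so no plan exists.

No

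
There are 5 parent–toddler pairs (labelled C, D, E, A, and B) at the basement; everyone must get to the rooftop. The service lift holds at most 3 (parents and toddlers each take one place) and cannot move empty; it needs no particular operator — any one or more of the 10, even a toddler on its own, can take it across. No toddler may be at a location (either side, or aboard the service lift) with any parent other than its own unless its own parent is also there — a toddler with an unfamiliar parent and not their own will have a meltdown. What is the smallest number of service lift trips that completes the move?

11

Counting alone: each trip to the rooftop takes at most 3 across and each return brings at least 1 back, so after t trips out (and t−1 returns) at most 3t − (t−1) of the 10 are across; that first reaches 10 at t = 5, so at least 9 crossings are needed.
The safety rule pushes this higher. Following every safe sequence of crossings, the most of the 10 that can be at the rooftop as the service lift arrives there on crossing 9 is 9 — never all 10.
So no plan with fewer than 11 crossings exists, and this one achieves 11:
1. parent C and toddler C cross → the rooftop.
2. parent C crosses ← the basement.
3. toddler A, toddler D, and toddler E cross → the rooftop.
4. toddler C crosses ← the basement.
5. parent A, parent D, and parent E cross → the rooftop.
6. parent D and toddler D cross ← the basement.
7. parent B, parent C, and parent D cross → the rooftop.
8. toddler E crosses ← the basement.
9. toddler C and toddler D cross → the rooftop.
10. toddler C crosses ← the basement.
11. toddler B, toddler C, and toddler E cross → the rooftop.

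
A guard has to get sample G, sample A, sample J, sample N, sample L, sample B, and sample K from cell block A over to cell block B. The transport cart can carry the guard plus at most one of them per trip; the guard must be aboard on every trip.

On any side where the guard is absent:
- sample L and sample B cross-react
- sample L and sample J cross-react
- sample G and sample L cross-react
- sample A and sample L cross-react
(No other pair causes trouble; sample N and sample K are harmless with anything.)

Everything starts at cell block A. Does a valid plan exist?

Following every safe sequence of crossings from the start, the most of the 7 that can be at cell block B as the transport cart arrives there on crossings 1, 3, 5, 7 is 1, 2, 3, 4 respectively; the best ever achieved is 4 of 7.
From crossing 9 on, no configuration arises that was not already reachable earlier: only 44 distinct safe configurations (who is on which side, and where the transport cart is) can ever be reached, none of them has everyone across, and every continuation just revisits them. So no valid plan exists.

No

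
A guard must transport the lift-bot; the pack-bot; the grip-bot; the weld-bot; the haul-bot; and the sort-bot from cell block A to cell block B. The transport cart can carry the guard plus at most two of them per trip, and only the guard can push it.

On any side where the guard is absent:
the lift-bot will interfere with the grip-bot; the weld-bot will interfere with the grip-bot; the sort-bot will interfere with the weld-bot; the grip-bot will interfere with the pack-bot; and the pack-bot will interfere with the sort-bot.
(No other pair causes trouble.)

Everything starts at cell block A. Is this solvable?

1. Guard goes to cell block B with the grip-bot and the sort-bot.  [cell block A: the haul-bot, the lift-bot, the pack-bot, the weld-bot | cell block B: the grip-bot, the sort-bot]
2. Guard goes back to cell block A alone.  [cell block A: the haul-bot, the lift-bot, the pack-bot, the weld-bot | cell block B: the grip-bot, the sort-bot]
3. Guard goes to cell block B with the lift-bot and the pack-bot.  [cell block A: the haul-bot, the weld-bot | cell block B: the grip-bot, the lift-bot, the pack-bot, the sort-bot]
4. Guard goes back to cell block A with the grip-bot and the sort-bot.  [cell block A: the grip-bot, the haul-bot, the sort-bot, the weld-bot | cell block B: the lift-bot, the pack-bot]
5. Guard goes to cell block B with the haul-bot and the weld-bot.  [cell block A: the grip-bot, the sort-bot | cell block B: the haul-bot, the lift-bot, the pack-bot, the weld-bot]
6. Guard goes back to cell block A alone.  [cell block A: the grip-bot, the sort-bot | cell block B: the haul-bot, the lift-bot, the pack-bot, the weld-bot]
7. Guard goes to cell block B with the grip-bot and the sort-bot.  [cell block A: — | cell block B: the grip-bot, the haul-bot, the lift-bot, the pack-bot, the sort-bot, the weld-bot]

Yes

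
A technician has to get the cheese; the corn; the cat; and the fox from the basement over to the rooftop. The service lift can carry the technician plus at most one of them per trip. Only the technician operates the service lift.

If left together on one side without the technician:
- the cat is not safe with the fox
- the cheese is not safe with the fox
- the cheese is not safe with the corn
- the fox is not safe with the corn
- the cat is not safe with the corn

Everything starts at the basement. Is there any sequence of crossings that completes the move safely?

Whatever the first load, the items left behind include a forbidden pair without the technician. No opening move is safe, so no plan exists.

No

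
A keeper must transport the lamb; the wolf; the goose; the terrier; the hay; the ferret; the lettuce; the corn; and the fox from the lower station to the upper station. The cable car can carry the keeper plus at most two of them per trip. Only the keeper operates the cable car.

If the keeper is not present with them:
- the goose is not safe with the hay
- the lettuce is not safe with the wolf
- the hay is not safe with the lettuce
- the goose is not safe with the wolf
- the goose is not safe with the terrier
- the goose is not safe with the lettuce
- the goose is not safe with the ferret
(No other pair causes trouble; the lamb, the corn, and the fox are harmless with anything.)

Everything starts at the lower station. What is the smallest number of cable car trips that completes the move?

15

Counting alone: the keeper can take at most 2 across per trip to the upper station, so moving all 9 needs at least 5 loaded trips out, with a return between consecutive ones — at least 9 crossings.
The safety rule pushes this higher. Following every safe sequence of crossings, the most of the 9 that can be at the upper station as the cable car arrives there on crossings 9, 11, 13 is 6, 7, 8 respectively — never all 9.
So no plan with fewer than 15 crossings exists, and this one achieves 15:
1. Keeper goes to the upper station with the goose and the lettuce.
2. Keeper goes back to the lower station with the goose.
3. Keeper goes to the upper station with the goose and the lamb.
4. Keeper goes back to the lower station with the goose.
5. Keeper goes to the upper station with the goose and the terrier.
6. Keeper goes back to the lower station with the goose.
7. Keeper goes to the upper station with the ferret and the goose.
8. Keeper goes back to the lower station with the goose.
9. Keeper goes to the upper station with the hay and the wolf.
10. Keeper goes back to the lower station with the lettuce.
11. Keeper goes to the upper station with the corn and the goose.
12. Keeper goes back to the lower station with the goose.
13. Keeper goes to the upper station with the fox and the goose.
14. Keeper goes back to the lower station with the goose.
15. Keeper goes to the upper station with the goose and the lettuce.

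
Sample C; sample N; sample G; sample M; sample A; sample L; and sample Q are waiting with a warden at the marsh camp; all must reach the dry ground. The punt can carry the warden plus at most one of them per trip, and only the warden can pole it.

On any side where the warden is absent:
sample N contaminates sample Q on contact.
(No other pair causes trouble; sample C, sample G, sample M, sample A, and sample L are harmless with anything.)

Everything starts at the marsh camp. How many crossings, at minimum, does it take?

13

Counting alone: the warden can take at most 1 across per trip to the dry ground, so moving all 7 needs at least 7 loaded trips out, with a return between consecutive ones — at least 13 crossings.
The plan below uses exactly 13 crossings, so it is optimal:
1. Warden goes to the dry ground with sample N.  [the marsh camp: sample A, sample C, sample G, sample L, sample M, sample Q | the dry ground: sample N]
2. Warden goes back to the marsh camp alone.  [the marsh camp: sample A, sample C, sample G, sample L, sample M, sample Q | the dry ground: sample N]
3. Warden goes to the dry ground with sample C.  [the marsh camp: sample A, sample G, sample L, sample M, sample Q | the dry ground: sample C, sample N]
4. Warden goes back to the marsh camp alone.  [the marsh camp: sample A, sample G, sample L, sample M, sample Q | the dry ground: sample C, sample N]
5. Warden goes to the dry ground with sample G.  [the marsh camp: sample A, sample L, sample M, sample Q | the dry ground: sample C, sample G, sample N]
6. Warden goes back to the marsh camp alone.  [the marsh camp: sample A, sample L, sample M, sample Q | the dry ground: sample C, sample G, sample N]
7. Warden goes to the dry ground with sample M.  [the marsh camp: sample A, sample L, sample Q | the dry ground: sample C, sample G, sample M, sample N]
8. Warden goes back to the marsh camp alone.  [the marsh camp: sample A, sample L, sample Q | the dry ground: sample C, sample G, sample M, sample N]
9. Warden goes to the dry ground with sample A.  [the marsh camp: sample L, sample Q | the dry ground: sample A, sample C, sample G, sample M, sample N]
10. Warden goes back to the marsh camp alone.  [the marsh camp: sample L, sample Q | the dry ground: sample A, sample C, sample G, sample M, sample N]
11. Warden goes to the dry ground with sample L.  [the marsh camp: sample Q | the dry ground: sample A, sample C, sample G, sample L, sample M, sample N]
12. Warden goes back to the marsh camp alone.  [the marsh camp: sample Q | the dry ground: sample A, sample C, sample G, sample L, sample M, sample N]
13. Warden goes to the dry ground with sample Q.  [the marsh camp: — | the dry ground: sample A, sample C, sample G, sample L, sample M, sample N, sample Q]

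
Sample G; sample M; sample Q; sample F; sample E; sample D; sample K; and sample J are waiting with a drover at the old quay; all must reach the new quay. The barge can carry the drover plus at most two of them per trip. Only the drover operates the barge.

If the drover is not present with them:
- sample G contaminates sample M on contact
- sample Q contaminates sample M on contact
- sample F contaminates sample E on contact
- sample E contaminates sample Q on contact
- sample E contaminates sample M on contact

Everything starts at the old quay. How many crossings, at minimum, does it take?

Counting alone: the drover can take at most 2 across per trip to the new quay, so moving all 8 needs at least 4 loaded trips out, with a return between consecutive ones — at least 7 crossings.
The safety rule pushes this higher. Following every safe sequence of crossings, the most of the 8 that can be at the new quay as the barge arrives there on crossings 7, 9, 11 is 5, 6, 7 respectively — never all 8.
So no plan with fewer than 13 crossings exists, and this one achieves 13:
1. Drover goes to the new quay with sample E and sample M.
2. Drover goes back to the old quay with sample M.
3. Drover goes to the new quay with sample G and sample M.
4. Drover goes back to the old quay with sample M.
5. Drover goes to the new quay with sample D and sample M.
6. Drover goes back to the old quay with sample M.
7. Drover goes to the new quay with sample K and sample M.
8. Drover goes back to the old quay with sample M.
9. Drover goes to the new quay with sample J and sample M.
10. Drover goes back to the old quay with sample M.
11. Drover goes to the new quay with sample F and sample Q.
12. Drover goes back to the old quay with sample E.
13. Drover goes to the new quay with sample E and sample M.

13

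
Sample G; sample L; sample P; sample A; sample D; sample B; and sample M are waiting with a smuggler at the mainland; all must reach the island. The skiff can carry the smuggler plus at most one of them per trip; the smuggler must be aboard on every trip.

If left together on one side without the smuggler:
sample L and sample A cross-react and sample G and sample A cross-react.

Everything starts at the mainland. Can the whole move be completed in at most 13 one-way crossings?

Counting alone: the smuggler can take at most 1 across per trip to the island, so moving all 7 needs at least 7 loaded trips out, with a return between consecutive ones — at least 13 crossings.
The safety rule pushes this higher. Following every safe sequence of crossings, the most of the 7 that can be at the island as the skiff arrives there on crossing 13 is 6 — never all 7.
So the move cannot be finished within 13 crossings. (The shortest complete plan takes 15:)
1. Smuggler goes to the island with sample A.  [the mainland: sample B, sample D, sample G, sample L, sample M, sample P | the island: sample A]
2. Smuggler goes back to the mainland alone.  [the mainland: sample B, sample D, sample G, sample L, sample M, sample P | the island: sample A]
3. Smuggler goes to the island with sample G.  [the mainland: sample B, sample D, sample L, sample M, sample P | the island: sample A, sample G]
4. Smuggler goes back to the mainland with sample A.  [the mainland: sample A, sample B, sample D, sample L, sample M, sample P | the island: sample G]
5. Smuggler goes to the island with sample L.  [the mainland: sample A, sample B, sample D, sample M, sample P | the island: sample G, sample L]
6. Smuggler goes back to the mainland alone.  [the mainland: sample A, sample B, sample D, sample M, sample P | the island: sample G, sample L]
7. Smuggler goes to the island with sample P.  [the mainland: sample A, sample B, sample D, sample M | the island: sample G, sample L, sample P]
8. Smuggler goes back to the mainland alone.  [the mainland: sample A, sample B, sample D, sample M | the island: sample G, sample L, sample P]
9. Smuggler goes to the island with sample D.  [the mainland: sample A, sample B, sample M | the island: sample D, sample G, sample L, sample P]
10. Smuggler goes back to the mainland alone.  [the mainland: sample A, sample B, sample M | the island: sample D, sample G, sample L, sample P]
11. Smuggler goes to the island with sample B.  [the mainland: sample A, sample M | the island: sample B, sample D, sample G, sample L, sample P]
12. Smuggler goes back to the mainland alone.  [the mainland: sample A, sample M | the island: sample B, sample D, sample G, sample L, sample P]
13. Smuggler goes to the island with sample M.  [the mainland: sample A | the island: sample B, sample D, sample G, sample L, sample M, sample P]
14. Smuggler goes back to the mainland alone.  [the mainland: sample A | the island: sample B, sample D, sample G, sample L, sample M, sample P]
15. Smuggler goes to the island with sample A.  [the mainland: — | the island: sample A, sample B, sample D, sample G, sample L, sample M, sample P]

No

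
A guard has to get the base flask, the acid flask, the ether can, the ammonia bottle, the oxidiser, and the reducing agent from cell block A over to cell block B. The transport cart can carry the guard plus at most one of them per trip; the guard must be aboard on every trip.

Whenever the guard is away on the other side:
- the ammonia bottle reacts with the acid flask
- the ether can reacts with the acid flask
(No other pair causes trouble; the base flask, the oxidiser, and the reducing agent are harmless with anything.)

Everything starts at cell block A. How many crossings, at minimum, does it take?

Counting alone: the guard can take at most 1 across per trip to cell block B, so moving all 6 needs at least 6 loaded trips out, with a return between consecutive ones — at least 11 crossings.
The safety rule pushes this higher. Following every safe sequence of crossings, the most of the 6 that can be at cell block B as the transport cart arrives there on crossing 11 is 5 — never all 6.
So no plan with fewer than 13 crossings exists, and this one achieves 13:
1. Guard goes to cell block B with the acid flask.  [cell block A: the ammonia bottle, the base flask, the ether can, the oxidiser, the reducing agent | cell block B: the acid flask]
2. Guard goes back to cell block A alone.  [cell block A: the ammonia bottle, the base flask, the ether can, the oxidiser, the reducing agent | cell block B: the acid flask]
3. Guard goes to cell block B with the base flask.  [cell block A: the ammonia bottle, the ether can, the oxidiser, the reducing agent | cell block B: the acid flask, the base flask]
4. Guard goes back to cell block A alone.  [cell block A: the ammonia bottle, the ether can, the oxidiser, the reducing agent | cell block B: the acid flask, the base flask]
5. Guard goes to cell block B with the ether can.  [cell block A: the ammonia bottle, the oxidiser, the reducing agent | cell block B: the acid flask, the base flask, the ether can]
6. Guard goes back to cell block A with the acid flask.  [cell block A: the acid flask, the ammonia bottle, the oxidiser, the reducing agent | cell block B: the base flask, the ether can]
7. Guard goes to cell block B with the ammonia bottle.  [cell block A: the acid flask, the oxidiser, the reducing agent | cell block B: the ammonia bottle, the base flask, the ether can]
8. Guard goes back to cell block A alone.  [cell block A: the acid flask, the oxidiser, the reducing agent | cell block B: the ammonia bottle, the base flask, the ether can]
9. Guard goes to cell block B with the oxidiser.  [cell block A: the acid flask, the reducing agent | cell block B: the ammonia bottle, the base flask, the ether can, the oxidiser]
10. Guard goes back to cell block A alone.  [cell block A: the acid flask, the reducing agent | cell block B: the ammonia bottle, the base flask, the ether can, the oxidiser]
11. Guard goes to cell block B with the reducing agent.  [cell block A: the acid flask | cell block B: the ammonia bottle, the base flask, the ether can, the oxidiser, the reducing agent]
12. Guard goes back to cell block A alone.  [cell block A: the acid flask | cell block B: the ammonia bottle, the base flask, the ether can, the oxidiser, the reducing agent]
13. Guard goes to cell block B with the acid flask.  [cell block A: — | cell block B: the acid flask, the ammonia bottle, the base flask, the ether can, the oxidiser, the reducing agent]

13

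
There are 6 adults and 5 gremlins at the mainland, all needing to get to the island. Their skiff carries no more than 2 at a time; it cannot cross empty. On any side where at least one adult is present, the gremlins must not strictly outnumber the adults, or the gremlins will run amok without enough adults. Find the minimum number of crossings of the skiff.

Counting alone: each trip to the island takes at most 2 across and each return brings at least 1 back, so after t trips out (and t−1 returns) at most 2t − (t−1) of the 11 are across; that first reaches 11 at t = 10, so at least 19 crossings are needed.
The plan below uses exactly 19 crossings, so it is optimal:
1. 2 gremlins → the island.  (the mainland: 6A 3G; the island: 0A 2G)
2. 1 gremlin ← the mainland.  (the mainland: 6A 4G; the island: 0A 1G)
3. 2 gremlins → the island.  (the mainland: 6A 2G; the island: 0A 3G)
4. 1 gremlin ← the mainland.  (the mainland: 6A 3G; the island: 0A 2G)
5. 2 adults → the island.  (the mainland: 4A 3G; the island: 2A 2G)
6. 1 gremlin ← the mainland.  (the mainland: 4A 4G; the island: 2A 1G)
7. 1 adult and 1 gremlin → the island.  (the mainland: 3A 3G; the island: 3A 2G)
8. 1 adult ← the mainland.  (the mainland: 4A 3G; the island: 2A 2G)
9. 1 adult and 1 gremlin → the island.  (the mainland: 3A 2G; the island: 3A 3G)
10. 1 gremlin ← the mainland.  (the mainland: 3A 3G; the island: 3A 2G)
11. 1 adult and 1 gremlin → the island.  (the mainland: 2A 2G; the island: 4A 3G)
12. 1 adult ← the mainland.  (the mainland: 3A 2G; the island: 3A 3G)
13. 1 adult and 1 gremlin → the island.  (the mainland: 2A 1G; the island: 4A 4G)
14. 1 gremlin ← the mainland.  (the mainland: 2A 2G; the island: 4A 3G)
15. 1 adult and 1 gremlin → the island.  (the mainland: 1A 1G; the island: 5A 4G)
16. 1 adult ← the mainland.  (the mainland: 2A 1G; the island: 4A 4G)
17. 1 adult and 1 gremlin → the island.  (the mainland: 1A 0G; the island: 5A 5G)
18. 1 gremlin ← the mainland.  (the mainland: 1A 1G; the island: 5A 4G)
19. 1 adult and 1 gremlin → the island.  (the mainland: 0A 0G; the island: 6A 5G)

19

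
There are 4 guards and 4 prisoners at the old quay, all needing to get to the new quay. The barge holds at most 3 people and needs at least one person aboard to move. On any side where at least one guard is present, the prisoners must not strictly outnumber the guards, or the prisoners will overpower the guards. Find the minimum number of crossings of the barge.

Counting alone: each trip to the new quay takes at most 3 across and each return brings at least 1 back, so after t trips out (and t−1 returns) at most 3t − (t−1) of the 8 are across; that first reaches 8 at t = 4, so at least 7 crossings are needed.
The safety rule pushes this higher. Following every safe sequence of crossings, the most of the 8 that can be at the new quay as the barge arrives there on crossing 7 is 7 — never all 8.
So no plan with fewer than 9 crossings exists, and this one achieves 9:
1. 2 prisoners → the new quay.  (the old quay: 4G 2P; the new quay: 0G 2P)
2. 1 prisoner ← the old quay.  (the old quay: 4G 3P; the new quay: 0G 1P)
3. 3 prisoners → the new quay.  (the old quay: 4G 0P; the new quay: 0G 4P)
4. 1 prisoner ← the old quay.  (the old quay: 4G 1P; the new quay: 0G 3P)
5. 3 guards → the new quay.  (the old quay: 1G 1P; the new quay: 3G 3P)
6. 1 guard and 1 prisoner ← the old quay.  (the old quay: 2G 2P; the new quay: 2G 2P)
7. 2 guards → the new quay.  (the old quay: 0G 2P; the new quay: 4G 2P)
8. 1 prisoner ← the old quay.  (the old quay: 0G 3P; the new quay: 4G 1P)
9. 3 prisoners → the new quay.  (the old quay: 0G 0P; the new quay: 4G 4P)

9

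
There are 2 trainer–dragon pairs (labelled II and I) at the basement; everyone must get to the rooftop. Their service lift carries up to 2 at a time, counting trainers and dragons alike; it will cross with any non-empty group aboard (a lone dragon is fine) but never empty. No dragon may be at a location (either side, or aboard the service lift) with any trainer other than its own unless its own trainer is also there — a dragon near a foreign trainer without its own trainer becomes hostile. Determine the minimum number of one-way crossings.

Counting alone: each trip to the rooftop takes at most 2 across and each return brings at least 1 back, so after t trips out (and t−1 returns) at most 2t − (t−1) of the 4 are across; that first reaches 4 at t = 3, so at least 5 crossings are needed.
The plan below uses exactly 5 crossings, so it is optimal:
1. dragon II and trainer II cross → the rooftop.
2. trainer II crosses ← the basement.
3. trainer I and trainer II cross → the rooftop.
4. trainer I crosses ← the basement.
5. dragon I and trainer I cross → the rooftop.

5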